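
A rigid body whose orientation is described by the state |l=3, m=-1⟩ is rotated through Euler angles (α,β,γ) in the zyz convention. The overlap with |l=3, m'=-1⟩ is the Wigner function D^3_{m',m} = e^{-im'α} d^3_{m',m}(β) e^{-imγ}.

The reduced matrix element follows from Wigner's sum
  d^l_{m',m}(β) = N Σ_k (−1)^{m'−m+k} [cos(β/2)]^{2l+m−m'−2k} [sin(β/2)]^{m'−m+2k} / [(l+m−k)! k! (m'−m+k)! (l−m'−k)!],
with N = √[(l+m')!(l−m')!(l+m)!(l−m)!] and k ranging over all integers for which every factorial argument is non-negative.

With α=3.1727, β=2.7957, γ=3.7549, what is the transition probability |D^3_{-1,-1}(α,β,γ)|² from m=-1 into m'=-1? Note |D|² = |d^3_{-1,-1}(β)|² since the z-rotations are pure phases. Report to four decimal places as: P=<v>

P=0.0258

First d^3_{-1,-1}(β=2.7957), then the phase factors e^{-i(-1)α} and e^{-i(-1)γ}:
c=cos(2.7957/2)=0.172085, s=sin(2.7957/2)=0.985082; N=√[2·24·2·24]=48.000000
The bounds max(0,m−m')=0 and min(l+m,l−m')=2 give 3 terms
  k=0: (−1)^0·48.0000/(48)·0.1721^6·0.9851^0 = +0.000026
  k=1: (−1)^1·48.0000/(6)·0.1721^4·0.9851^2 = -0.006808
  k=2: (−1)^2·48.0000/(8)·0.1721^2·0.9851^4 = +0.167313
d^3_{-1,-1}(2.7957) = +0.000026 -0.006808 +0.167313 = +0.160531
|D^3_{-1,-1}|² = |d^3_{-1,-1}(β)|² = (+0.160531)² = 0.025770 (the z-rotation phases have unit modulus)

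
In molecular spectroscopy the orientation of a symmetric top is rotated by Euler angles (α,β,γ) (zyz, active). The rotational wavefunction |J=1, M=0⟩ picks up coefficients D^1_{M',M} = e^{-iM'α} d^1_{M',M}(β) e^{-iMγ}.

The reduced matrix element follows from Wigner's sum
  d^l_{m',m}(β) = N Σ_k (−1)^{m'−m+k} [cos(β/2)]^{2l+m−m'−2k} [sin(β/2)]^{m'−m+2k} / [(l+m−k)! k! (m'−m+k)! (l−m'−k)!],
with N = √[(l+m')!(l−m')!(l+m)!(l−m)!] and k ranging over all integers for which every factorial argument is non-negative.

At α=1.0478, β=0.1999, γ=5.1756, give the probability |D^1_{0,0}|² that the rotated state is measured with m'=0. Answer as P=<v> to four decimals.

P=0.9606

D^1_{0,0}(1.0478,0.1999,5.1756) = e^{-i·0·1.0478}·d^1_{0,0}(0.1999)·e^{-i·0·5.1756}. Compute d first:
With c≡cos(β/2)=0.995009 and s≡sin(β/2)=0.099784, N=[1·1·1·1]^{1/2}=1.000000
Admissible k: 0..1 (factorial args all ≥0)
  k=0: (−1)^0·1.0000/(1)·0.9950^2·0.0998^0 = +0.990043
  k=1: (−1)^1·1.0000/(1)·0.9950^0·0.0998^2 = -0.009957
d^1_{0,0}(0.1999) = +0.990043 -0.009957 = +0.980086
|D^1_{0,0}|² = |d^1_{0,0}(β)|² = (+0.980086)² = 0.960569 (the z-rotation phases have unit modulus)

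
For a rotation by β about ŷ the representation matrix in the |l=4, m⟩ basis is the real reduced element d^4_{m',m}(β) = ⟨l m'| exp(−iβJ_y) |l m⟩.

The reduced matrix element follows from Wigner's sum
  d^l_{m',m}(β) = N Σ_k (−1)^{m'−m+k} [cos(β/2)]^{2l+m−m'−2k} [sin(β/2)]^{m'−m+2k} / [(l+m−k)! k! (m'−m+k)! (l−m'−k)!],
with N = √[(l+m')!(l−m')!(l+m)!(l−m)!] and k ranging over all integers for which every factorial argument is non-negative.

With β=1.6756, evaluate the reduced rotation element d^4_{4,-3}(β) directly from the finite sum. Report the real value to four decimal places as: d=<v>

d=-0.2370

d^4_{4,-3}(β=1.6756) via Wigner's sum:
Half-angle: c=0.669099, s=0.743173. N=√(40320·1·1·5040)=14255.272709
Admissible k: 0..0 (factorial args all ≥0)
  k=0: (−1)^7·14255.2727/(5040)·0.6691^1·0.7432^7 = -0.236954
d^4_{4,-3}(1.6756) = -0.236954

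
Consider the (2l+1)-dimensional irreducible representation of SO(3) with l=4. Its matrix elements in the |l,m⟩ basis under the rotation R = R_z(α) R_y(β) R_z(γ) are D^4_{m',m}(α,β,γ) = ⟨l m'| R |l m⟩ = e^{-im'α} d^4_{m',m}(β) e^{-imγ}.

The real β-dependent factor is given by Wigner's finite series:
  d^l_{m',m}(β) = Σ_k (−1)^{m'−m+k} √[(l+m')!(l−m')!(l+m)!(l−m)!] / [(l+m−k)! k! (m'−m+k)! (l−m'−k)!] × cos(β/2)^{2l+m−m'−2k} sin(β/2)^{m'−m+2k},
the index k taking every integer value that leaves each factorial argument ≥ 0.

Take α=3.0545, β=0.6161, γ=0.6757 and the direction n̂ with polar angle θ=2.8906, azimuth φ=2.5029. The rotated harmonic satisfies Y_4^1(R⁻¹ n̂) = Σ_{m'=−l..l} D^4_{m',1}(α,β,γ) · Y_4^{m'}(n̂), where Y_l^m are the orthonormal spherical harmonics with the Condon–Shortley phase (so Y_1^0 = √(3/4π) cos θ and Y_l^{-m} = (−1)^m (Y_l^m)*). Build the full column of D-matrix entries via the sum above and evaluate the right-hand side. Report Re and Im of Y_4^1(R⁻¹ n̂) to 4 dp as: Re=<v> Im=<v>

Re=0.0196 Im=-0.0224

Need the full column D^4_{m',1} for m'=−4..4 at α=3.0545, β=0.6161, γ=0.6757.
cos(β/2)=0.952927, sin(β/2)=0.303201
d^4_{-4,1}: single k=5 term ⇒ +0.016593;  D = +0.008627-0.014174i
d^4_{-3,1}: k∈[4..5] ⇒ +0.092189 -0.005600 = +0.086589;  D = -0.051280+0.069771i
d^4_{-2,1}: k∈[3..5] ⇒ +0.309745 -0.047037 +0.000952 = +0.263661;  D = +0.174034-0.198063i
d^4_{-1,1}: k∈[2..5] ⇒ +0.688364 -0.209065 +0.010583 -0.000071 = +0.489810;  D = -0.354088+0.338431i
d^4_{0,1}: k∈[1..4] ⇒ +0.967524 -0.587700 +0.059497 -0.001004 = +0.438318;  D = +0.342006-0.274143i
d^4_{1,1}: k∈[0..3] ⇒ +0.679948 -1.032546 +0.209065 -0.007055 = -0.150588;  D = +0.125246-0.083607i
d^4_{2,1}: k∈[0..2] ⇒ -0.917874 +0.464617 -0.031358 = -0.484615;  D = -0.424937+0.232981i
d^4_{3,1}: k∈[0..1] ⇒ +0.546372 -0.092189 = +0.454183;  D = -0.415736+0.182882i
d^4_{4,1}: single k=0 term ⇒ -0.163902;  D = -0.155199+0.052697i
Y_4^{m'}(θ=2.8906,φ=2.5029) and Σ D·Y over m':
  (+0.0086-0.0142i)·(-0.0014+0.0009i)  (-0.0513+0.0698i)·(-0.0063+0.0175i)  (+0.1740-0.1981i)·(+0.0332+0.1100i)  (-0.3541+0.3384i)·(+0.3261+0.2421i)  (+0.3420-0.2741i)·(+0.5994+0.0000i)  (+0.1252-0.0836i)·(-0.3261+0.2421i)  (-0.4249+0.2330i)·(+0.0332-0.1100i)  (-0.4157+0.1829i)·(+0.0063+0.0175i)  (-0.1552+0.0527i)·(-0.0014-0.0009i)
Y_4^1(R⁻¹ n̂) = +0.019627-0.022414i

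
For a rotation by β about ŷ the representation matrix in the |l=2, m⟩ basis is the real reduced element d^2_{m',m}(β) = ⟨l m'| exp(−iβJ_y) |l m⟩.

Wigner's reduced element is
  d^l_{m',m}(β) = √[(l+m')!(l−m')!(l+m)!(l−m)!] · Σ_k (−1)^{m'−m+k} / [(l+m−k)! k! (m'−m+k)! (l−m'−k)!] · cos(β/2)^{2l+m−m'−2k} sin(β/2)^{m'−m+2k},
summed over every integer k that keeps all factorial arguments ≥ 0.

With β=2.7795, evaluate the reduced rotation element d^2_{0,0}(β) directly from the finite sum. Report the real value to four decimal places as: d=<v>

d^2_{0,0}(β=2.7795) via Wigner's sum:
c=cos(2.7795/2)=0.180059, s=sin(2.7795/2)=0.983656; N=√[2·2·2·2]=4.000000
Admissible k: 0..2 (factorial args all ≥0)
  k=0: (−1)^0·4.0000/(4)·0.1801^4·0.9837^0 = +0.001051
  k=1: (−1)^1·4.0000/(1)·0.1801^2·0.9837^2 = -0.125480
  k=2: (−1)^2·4.0000/(4)·0.1801^0·0.9837^4 = +0.936209
d^2_{0,0}(2.7795) = +0.001051 -0.125480 +0.936209 = +0.811780

d=0.8118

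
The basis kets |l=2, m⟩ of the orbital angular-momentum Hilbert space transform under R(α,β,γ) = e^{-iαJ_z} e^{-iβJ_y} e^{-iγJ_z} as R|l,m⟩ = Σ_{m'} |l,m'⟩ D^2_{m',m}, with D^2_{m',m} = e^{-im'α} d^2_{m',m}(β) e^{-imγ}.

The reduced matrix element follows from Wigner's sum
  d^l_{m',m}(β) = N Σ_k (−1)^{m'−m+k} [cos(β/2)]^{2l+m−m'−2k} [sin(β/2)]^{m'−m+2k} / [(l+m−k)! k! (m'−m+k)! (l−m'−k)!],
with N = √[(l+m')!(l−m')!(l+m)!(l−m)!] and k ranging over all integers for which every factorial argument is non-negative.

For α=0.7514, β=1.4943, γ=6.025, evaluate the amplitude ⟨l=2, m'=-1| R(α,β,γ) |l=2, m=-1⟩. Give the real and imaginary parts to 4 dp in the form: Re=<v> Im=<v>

Re=-0.4016 Im=-0.2159

D^2_{-1,-1}(0.7514,1.4943,6.025) = e^{-i·-1·0.7514}·d^2_{-1,-1}(1.4943)·e^{-i·-1·6.025}. Compute d first:
Half-angle: c=0.733629, s=0.679551. N=√(1·6·1·6)=6.000000
k∈{0,1} keeps every argument non-negative
  k=0: (−1)^0·6.0000/(6)·0.7336^4·0.6796^0 = +0.289671
  k=1: (−1)^1·6.0000/(2)·0.7336^2·0.6796^2 = -0.745620
d^2_{-1,-1}(1.4943) = +0.289671 -0.745620 = -0.455949
Attach z-rotation phases: D = e^{-i(-1)(0.7514)}·(-0.455949)·e^{-i(-1)(6.025)} = -0.401607-0.215873i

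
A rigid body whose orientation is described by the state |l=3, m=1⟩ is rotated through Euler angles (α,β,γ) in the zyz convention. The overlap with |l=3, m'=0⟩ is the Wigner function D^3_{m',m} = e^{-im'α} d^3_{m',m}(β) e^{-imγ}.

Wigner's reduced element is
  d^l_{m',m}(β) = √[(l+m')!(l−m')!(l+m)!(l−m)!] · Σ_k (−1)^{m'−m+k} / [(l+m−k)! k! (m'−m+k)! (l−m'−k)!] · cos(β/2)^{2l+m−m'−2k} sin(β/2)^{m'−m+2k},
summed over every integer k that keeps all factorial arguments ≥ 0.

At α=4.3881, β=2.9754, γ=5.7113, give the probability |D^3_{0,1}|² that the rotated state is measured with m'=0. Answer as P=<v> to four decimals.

First d^3_{0,1}(β=2.9754), then the phase factors e^{-i(0)α} and e^{-i(1)γ}:
With c≡cos(β/2)=0.083001 and s≡sin(β/2)=0.996549, N=[6·6·24·2]^{1/2}=41.569219
k: max(0,(1)−(0))=1 … min(3+(1),3−(0))=3
  k=1: (−1)^0·41.5692/(12)·0.0830^5·0.9965^1 = +0.000014
  k=2: (−1)^1·41.5692/(4)·0.0830^3·0.9965^3 = -0.005881
  k=3: (−1)^2·41.5692/(12)·0.0830^1·0.9965^5 = +0.282597
d^3_{0,1}(2.9754) = +0.000014 -0.005881 +0.282597 = +0.276729
|D^3_{0,1}|² = |d^3_{0,1}(β)|² = (+0.276729)² = 0.076579 (the z-rotation phases have unit modulus)

P=0.0766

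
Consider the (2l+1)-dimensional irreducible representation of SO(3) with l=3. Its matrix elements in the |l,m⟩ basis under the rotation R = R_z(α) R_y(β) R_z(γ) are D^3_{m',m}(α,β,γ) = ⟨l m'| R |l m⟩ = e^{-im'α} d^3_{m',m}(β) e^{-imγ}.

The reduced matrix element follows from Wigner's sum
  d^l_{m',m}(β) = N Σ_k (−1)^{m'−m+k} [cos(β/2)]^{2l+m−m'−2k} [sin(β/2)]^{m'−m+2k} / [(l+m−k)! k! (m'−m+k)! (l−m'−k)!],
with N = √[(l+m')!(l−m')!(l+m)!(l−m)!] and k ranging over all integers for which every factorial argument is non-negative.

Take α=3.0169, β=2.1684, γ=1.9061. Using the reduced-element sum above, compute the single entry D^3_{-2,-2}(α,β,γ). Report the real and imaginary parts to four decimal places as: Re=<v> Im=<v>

First d^3_{-2,-2}(β=2.1684), then the phase factors e^{-i(-2)α} and e^{-i(-2)γ}:
c=cos(2.1684/2)=0.467620, s=sin(2.1684/2)=0.883930; N=√[1·120·1·120]=120.000000
The bounds max(0,m−m')=0 and min(l+m,l−m')=1 give 2 terms
  k=0: (−1)^0·120.0000/(120)·0.4676^6·0.8839^0 = +0.010456
  k=1: (−1)^1·120.0000/(24)·0.4676^4·0.8839^2 = -0.186800
d^3_{-2,-2}(2.1684) = +0.010456 -0.186800 = -0.176345
Phases: e^{-i·(-2)·3.0169}=+0.969064-0.246808i, e^{-i·(-2)·1.9061}=-0.783444-0.621462i ⇒ D=+0.160930+0.072103i

Re=0.1609 Im=0.0721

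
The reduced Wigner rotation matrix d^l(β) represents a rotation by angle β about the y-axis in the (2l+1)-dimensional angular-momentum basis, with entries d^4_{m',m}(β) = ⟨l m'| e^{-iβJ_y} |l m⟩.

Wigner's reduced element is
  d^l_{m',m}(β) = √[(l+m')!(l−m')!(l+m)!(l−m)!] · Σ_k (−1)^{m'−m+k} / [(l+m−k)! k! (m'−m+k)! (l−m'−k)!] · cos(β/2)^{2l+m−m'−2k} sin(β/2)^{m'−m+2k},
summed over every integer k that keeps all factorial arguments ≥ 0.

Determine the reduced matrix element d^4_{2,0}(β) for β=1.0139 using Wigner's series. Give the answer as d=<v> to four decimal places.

d=0.2722

d^4_{2,0}(β=1.0139) via Wigner's sum:
Half-angle: c=0.874229, s=0.485513. N=√(720·2·24·24)=910.735966
k∈{0,1,2} keeps every argument non-negative
  k=0: (−1)^2·910.7360/(96)·0.8742^6·0.4855^2 = +0.998333
  k=1: (−1)^3·910.7360/(36)·0.8742^4·0.4855^4 = -0.821099
  k=2: (−1)^4·910.7360/(96)·0.8742^2·0.4855^6 = +0.094968
d^4_{2,0}(1.0139) = +0.998333 -0.821099 +0.094968 = +0.272203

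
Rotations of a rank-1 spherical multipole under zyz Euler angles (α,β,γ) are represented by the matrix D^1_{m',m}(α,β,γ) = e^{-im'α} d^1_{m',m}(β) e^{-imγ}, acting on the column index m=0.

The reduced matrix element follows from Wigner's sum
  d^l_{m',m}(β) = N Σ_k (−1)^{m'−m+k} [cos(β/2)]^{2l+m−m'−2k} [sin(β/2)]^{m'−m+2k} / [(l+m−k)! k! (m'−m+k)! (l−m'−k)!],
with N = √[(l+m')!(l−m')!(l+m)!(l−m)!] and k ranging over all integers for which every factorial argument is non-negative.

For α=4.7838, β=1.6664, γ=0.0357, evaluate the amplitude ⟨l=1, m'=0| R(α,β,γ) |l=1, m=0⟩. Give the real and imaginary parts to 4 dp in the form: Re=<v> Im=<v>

Re=-0.0955 Im=0.0000

D^1_{0,0}(4.7838,1.6664,0.0357) = e^{-i·0·4.7838}·d^1_{0,0}(1.6664)·e^{-i·0·0.0357}. Compute d first:
With c≡cos(β/2)=0.672511 and s≡sin(β/2)=0.740087, N=[1·1·1·1]^{1/2}=1.000000
Admissible k: 0..1 (factorial args all ≥0)
  k=0: (−1)^0·1.0000/(1)·0.6725^2·0.7401^0 = +0.452271
  k=1: (−1)^1·1.0000/(1)·0.6725^0·0.7401^2 = -0.547729
d^1_{0,0}(1.6664) = +0.452271 -0.547729 = -0.095458
D = (+1.000000+0.000000i)·(-0.095458)·(+1.000000+0.000000i) = -0.095458+0.000000i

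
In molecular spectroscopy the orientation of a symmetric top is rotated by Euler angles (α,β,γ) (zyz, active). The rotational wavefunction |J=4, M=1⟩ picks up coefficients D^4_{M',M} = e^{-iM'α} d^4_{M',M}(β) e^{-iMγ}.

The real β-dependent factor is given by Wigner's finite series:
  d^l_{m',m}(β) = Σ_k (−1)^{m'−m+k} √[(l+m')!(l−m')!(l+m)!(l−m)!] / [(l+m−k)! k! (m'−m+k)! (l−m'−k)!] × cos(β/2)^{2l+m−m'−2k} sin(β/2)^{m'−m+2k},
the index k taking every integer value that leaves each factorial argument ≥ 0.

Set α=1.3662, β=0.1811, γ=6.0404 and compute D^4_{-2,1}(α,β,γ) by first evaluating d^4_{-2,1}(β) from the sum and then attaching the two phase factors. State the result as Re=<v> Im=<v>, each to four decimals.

Split into d^4_{-2,1}(β=0.1811) × two z-phases.
Half-angle: c=0.995903, s=0.090426. N=√(2·720·120·6)=1018.233765
k∈{3,4,5} keeps every argument non-negative
  k=3: (−1)^0·1018.2338/(72)·0.9959^5·0.0904^3 = +0.010244
  k=4: (−1)^1·1018.2338/(48)·0.9959^3·0.0904^5 = -0.000127
  k=5: (−1)^2·1018.2338/(240)·0.9959^1·0.0904^7 = +0.000000
d^4_{-2,1}(0.1811) = +0.010244 -0.000127 +0.000000 = +0.010118
Attach z-rotation phases: D = e^{-i(-2)(1.3662)}·(+0.010118)·e^{-i(1)(6.0404)} = -0.009978+0.001676i

Re=-0.0100 Im=0.0017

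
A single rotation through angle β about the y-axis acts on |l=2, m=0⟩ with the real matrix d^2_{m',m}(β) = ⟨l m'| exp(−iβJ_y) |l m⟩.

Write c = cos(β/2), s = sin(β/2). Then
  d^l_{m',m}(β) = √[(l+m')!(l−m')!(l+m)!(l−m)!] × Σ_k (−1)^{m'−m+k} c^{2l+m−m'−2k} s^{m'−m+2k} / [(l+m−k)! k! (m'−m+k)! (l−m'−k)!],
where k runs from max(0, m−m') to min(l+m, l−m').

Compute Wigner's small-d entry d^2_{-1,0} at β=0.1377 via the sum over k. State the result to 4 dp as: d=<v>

d^2_{-1,0}(β=0.1377) via Wigner's sum:
Half-angle: c=0.997631, s=0.068796. N=√(1·6·2·2)=4.898979
k∈{1,2} keeps every argument non-negative
  k=1: (−1)^0·4.8990/(2)·0.9976^3·0.0688^1 = +0.167319
  k=2: (−1)^1·4.8990/(2)·0.9976^1·0.0688^3 = -0.000796
d^2_{-1,0}(0.1377) = +0.167319 -0.000796 = +0.166524

d=0.1665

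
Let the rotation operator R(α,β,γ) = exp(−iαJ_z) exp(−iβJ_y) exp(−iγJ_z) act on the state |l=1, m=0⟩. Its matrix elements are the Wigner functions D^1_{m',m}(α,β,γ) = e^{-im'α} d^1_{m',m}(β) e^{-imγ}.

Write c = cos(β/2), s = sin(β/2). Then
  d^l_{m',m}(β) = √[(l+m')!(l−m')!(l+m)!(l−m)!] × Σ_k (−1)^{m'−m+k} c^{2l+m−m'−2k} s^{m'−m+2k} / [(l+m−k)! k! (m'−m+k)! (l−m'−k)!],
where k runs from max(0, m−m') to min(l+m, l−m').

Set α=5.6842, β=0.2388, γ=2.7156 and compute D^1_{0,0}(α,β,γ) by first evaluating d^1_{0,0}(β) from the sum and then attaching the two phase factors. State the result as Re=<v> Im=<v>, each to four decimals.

Re=0.9716 Im=0.0000

D^1_{0,0}(5.6842,0.2388,2.7156) = e^{-i·0·5.6842}·d^1_{0,0}(0.2388)·e^{-i·0·2.7156}. Compute d first:
c=cos(0.2388/2)=0.992880, s=sin(0.2388/2)=0.119117; N=√[1·1·1·1]=1.000000
k∈{0,1} keeps every argument non-negative
  k=0: (−1)^0·1.0000/(1)·0.9929^2·0.1191^0 = +0.985811
  k=1: (−1)^1·1.0000/(1)·0.9929^0·0.1191^2 = -0.014189
d^1_{0,0}(0.2388) = +0.985811 -0.014189 = +0.971623
Attach z-rotation phases: D = e^{-i(0)(5.6842)}·(+0.971623)·e^{-i(0)(2.7156)} = +0.971623+0.000000i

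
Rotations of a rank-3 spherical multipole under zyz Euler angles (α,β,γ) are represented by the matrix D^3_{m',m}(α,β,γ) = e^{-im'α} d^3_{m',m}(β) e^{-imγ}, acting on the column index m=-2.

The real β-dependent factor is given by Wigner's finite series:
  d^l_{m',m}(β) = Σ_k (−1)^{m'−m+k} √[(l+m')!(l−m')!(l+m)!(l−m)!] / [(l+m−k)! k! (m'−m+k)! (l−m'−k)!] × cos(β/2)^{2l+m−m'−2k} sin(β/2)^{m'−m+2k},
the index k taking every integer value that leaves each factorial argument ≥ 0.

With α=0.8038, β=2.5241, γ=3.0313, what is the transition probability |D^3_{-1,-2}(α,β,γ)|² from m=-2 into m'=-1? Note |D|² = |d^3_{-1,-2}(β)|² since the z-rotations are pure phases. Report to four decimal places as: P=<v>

P=0.0212

First d^3_{-1,-2}(β=2.5241), then the phase factors e^{-i(-1)α} and e^{-i(-2)γ}:
Half-angle: c=0.303864, s=0.952715. N=√(2·24·1·120)=75.894664
k∈{0,1} keeps every argument non-negative
  k=0: (−1)^1·75.8947/(24)·0.3039^5·0.9527^1 = -0.007805
  k=1: (−1)^2·75.8947/(12)·0.3039^3·0.9527^3 = +0.153447
d^3_{-1,-2}(2.5241) = -0.007805 +0.153447 = +0.145642
|D^3_{-1,-2}|² = |d^3_{-1,-2}(β)|² = (+0.145642)² = 0.021212 (the z-rotation phases have unit modulus)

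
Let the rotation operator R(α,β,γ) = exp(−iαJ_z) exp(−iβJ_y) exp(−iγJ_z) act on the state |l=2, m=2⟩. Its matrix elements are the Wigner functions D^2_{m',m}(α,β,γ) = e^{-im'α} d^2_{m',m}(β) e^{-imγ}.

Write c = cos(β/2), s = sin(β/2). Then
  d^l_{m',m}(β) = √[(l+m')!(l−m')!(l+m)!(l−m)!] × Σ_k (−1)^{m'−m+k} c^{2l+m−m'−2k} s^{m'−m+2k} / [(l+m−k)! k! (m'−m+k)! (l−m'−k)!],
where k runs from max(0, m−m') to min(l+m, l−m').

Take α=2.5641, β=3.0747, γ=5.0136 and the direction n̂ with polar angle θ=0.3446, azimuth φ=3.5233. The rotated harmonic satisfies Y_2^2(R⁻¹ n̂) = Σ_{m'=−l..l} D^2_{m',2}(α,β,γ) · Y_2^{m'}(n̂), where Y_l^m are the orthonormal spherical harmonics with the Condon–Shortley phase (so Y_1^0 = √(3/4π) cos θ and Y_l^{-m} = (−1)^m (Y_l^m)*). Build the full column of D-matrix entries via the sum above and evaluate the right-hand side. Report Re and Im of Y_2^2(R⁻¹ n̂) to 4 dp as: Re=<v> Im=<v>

Re=0.0345 Im=0.0428

Need the full column D^2_{m',2} for m'=−2..2 at α=2.5641, β=3.0747, γ=5.0136.
cos(β/2)=0.033440, sin(β/2)=0.999441
d^2_{-2,2}: single k=4 term ⇒ +0.997765;  D = +0.185115+0.980442i
d^2_{-1,2}: single k=3 term ⇒ +0.066768;  D = +0.025439-0.061732i
d^2_{0,2}: single k=2 term ⇒ +0.002736;  D = -0.002254+0.001550i
d^2_{1,2}: single k=1 term ⇒ +0.000075;  D = +0.000075-0.000002i
d^2_{2,2}: single k=0 term ⇒ +0.000001;  D = -0.000001-0.000001i
Y_2^{m'}(θ=0.3446,φ=3.5233) and Σ D·Y over m':
  (+0.1851+0.9804i)·(+0.0318-0.0305i)  (+0.0254-0.0617i)·(-0.2280+0.0915i)  (-0.0023+0.0016i)·(+0.5228+0.0000i)  (+0.0001-0.0000i)·(+0.2280+0.0915i)  (-0.0000-0.0000i)·(+0.0318+0.0305i)
Y_2^2(R⁻¹ n̂) = +0.034466+0.042801i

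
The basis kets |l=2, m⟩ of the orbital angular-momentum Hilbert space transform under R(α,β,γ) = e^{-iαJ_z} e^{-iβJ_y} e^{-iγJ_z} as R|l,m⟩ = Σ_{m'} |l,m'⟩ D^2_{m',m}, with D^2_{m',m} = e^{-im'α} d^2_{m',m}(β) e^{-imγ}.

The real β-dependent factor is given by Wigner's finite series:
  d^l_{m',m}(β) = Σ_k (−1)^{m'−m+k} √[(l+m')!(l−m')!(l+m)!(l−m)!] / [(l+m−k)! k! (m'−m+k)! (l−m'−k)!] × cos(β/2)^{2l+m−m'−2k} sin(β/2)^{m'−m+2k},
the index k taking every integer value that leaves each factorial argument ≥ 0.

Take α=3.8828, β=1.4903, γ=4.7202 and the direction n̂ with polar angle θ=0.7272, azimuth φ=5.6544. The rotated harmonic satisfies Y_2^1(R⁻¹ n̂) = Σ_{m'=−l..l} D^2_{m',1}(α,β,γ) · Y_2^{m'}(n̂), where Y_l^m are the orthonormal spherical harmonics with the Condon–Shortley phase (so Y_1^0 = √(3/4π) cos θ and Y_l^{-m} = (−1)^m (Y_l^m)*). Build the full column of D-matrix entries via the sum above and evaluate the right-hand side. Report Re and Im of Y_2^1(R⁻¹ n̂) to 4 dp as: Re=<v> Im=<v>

Need the full column D^2_{m',1} for m'=−2..2 at α=3.8828, β=1.4903, γ=4.7202.
cos(β/2)=0.734986, sin(β/2)=0.678082
d^2_{-2,1}: single k=3 term ⇒ +0.458306;  D = -0.456188+0.044018i
d^2_{-1,1}: k∈[2..3] ⇒ +0.745151 -0.211412 = +0.533739;  D = +0.357283-0.396518i
d^2_{0,1}: k∈[1..2] ⇒ +0.659471 -0.561308 = +0.098162;  D = +0.000767+0.098159i
d^2_{1,1}: k∈[0..1] ⇒ +0.291821 -0.745151 = -0.453330;  D = +0.308681+0.331999i
d^2_{2,1}: single k=0 term ⇒ -0.538455;  D = -0.536709-0.043337i
Y_2^{m'}(θ=0.7272,φ=5.6544) and Σ D·Y over m':
  (-0.4562+0.0440i)·(+0.0526+0.1624i)  (+0.3573-0.3965i)·(+0.3103+0.2257i)  (+0.0008+0.0982i)·(+0.2126+0.0000i)  (+0.3087+0.3320i)·(-0.3103+0.2257i)  (-0.5367-0.0433i)·(+0.0526-0.1624i)
Y_2^1(R⁻¹ n̂) = -0.036611-0.041783i

Re=-0.0366 Im=-0.0418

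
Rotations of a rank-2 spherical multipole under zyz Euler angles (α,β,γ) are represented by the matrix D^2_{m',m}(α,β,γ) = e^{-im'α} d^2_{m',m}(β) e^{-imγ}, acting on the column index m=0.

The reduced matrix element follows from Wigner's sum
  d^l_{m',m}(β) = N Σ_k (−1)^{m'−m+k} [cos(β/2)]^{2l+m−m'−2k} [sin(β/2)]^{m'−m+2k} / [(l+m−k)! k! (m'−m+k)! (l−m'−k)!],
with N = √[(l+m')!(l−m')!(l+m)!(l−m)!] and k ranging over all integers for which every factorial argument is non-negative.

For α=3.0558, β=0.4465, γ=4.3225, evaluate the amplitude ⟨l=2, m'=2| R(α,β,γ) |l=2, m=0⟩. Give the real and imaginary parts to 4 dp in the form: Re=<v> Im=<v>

First d^2_{2,0}(β=0.4465), then the phase factors e^{-i(2)α} and e^{-i(0)γ}:
With c≡cos(β/2)=0.975183 and s≡sin(β/2)=0.221400, N=[24·1·2·2]^{1/2}=9.797959
k∈{0} keeps every argument non-negative
  k=0: (−1)^2·9.7980/(4)·0.9752^2·0.2214^2 = +0.114184
d^2_{2,0}(0.4465) = +0.114184
Phases: e^{-i·(2)·3.0558}=+0.985315+0.170745i, e^{-i·(0)·4.3225}=+1.000000+0.000000i ⇒ D=+0.112507+0.019496i

Re=0.1125 Im=0.0195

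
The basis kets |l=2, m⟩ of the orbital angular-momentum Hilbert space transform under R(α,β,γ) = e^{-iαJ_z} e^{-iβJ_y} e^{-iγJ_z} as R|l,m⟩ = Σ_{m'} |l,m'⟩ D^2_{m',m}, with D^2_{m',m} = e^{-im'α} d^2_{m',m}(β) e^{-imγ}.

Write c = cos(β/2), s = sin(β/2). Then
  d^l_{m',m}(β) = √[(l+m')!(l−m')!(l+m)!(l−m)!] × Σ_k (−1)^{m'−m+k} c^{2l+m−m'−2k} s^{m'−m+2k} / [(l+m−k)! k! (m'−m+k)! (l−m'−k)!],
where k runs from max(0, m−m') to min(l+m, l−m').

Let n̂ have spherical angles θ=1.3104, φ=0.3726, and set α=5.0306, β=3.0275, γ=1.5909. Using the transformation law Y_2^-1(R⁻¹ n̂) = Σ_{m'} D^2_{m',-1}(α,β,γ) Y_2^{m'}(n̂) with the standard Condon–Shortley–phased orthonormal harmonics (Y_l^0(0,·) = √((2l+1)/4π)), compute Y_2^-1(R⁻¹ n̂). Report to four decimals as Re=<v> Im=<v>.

Re=-0.1950 Im=-0.0085

Need the full column D^2_{m',-1} for m'=−2..2 at α=5.0306, β=3.0275, γ=1.5909.
cos(β/2)=0.057015, sin(β/2)=0.998373
d^2_{-2,-1}: single k=1 term ⇒ +0.000370;  D = +0.000226-0.000293i
d^2_{-1,-1}: k∈[0..1] ⇒ +0.000011 -0.009721 = -0.009710;  D = -0.009160-0.003223i
d^2_{0,-1}: k∈[0..1] ⇒ -0.000453 +0.138978 = +0.138525;  D = -0.002785+0.138497i
d^2_{1,-1}: k∈[0..1] ⇒ +0.009721 -0.993509 = -0.983788;  D = +0.940398-0.288950i
d^2_{2,-1}: single k=0 term ⇒ -0.113475;  D = +0.065593+0.092597i
Y_2^{m'}(θ=1.3104,φ=0.3726) and Σ D·Y over m':
  (+0.0002-0.0003i)·(+0.2651-0.2446i)  (-0.0092-0.0032i)·(+0.1790-0.0700i)  (-0.0028+0.1385i)·(-0.2527+0.0000i)  (+0.9404-0.2890i)·(-0.1790-0.0700i)  (+0.0656+0.0926i)·(+0.2651+0.2446i)
Y_2^-1(R⁻¹ n̂) = -0.194991-0.008548i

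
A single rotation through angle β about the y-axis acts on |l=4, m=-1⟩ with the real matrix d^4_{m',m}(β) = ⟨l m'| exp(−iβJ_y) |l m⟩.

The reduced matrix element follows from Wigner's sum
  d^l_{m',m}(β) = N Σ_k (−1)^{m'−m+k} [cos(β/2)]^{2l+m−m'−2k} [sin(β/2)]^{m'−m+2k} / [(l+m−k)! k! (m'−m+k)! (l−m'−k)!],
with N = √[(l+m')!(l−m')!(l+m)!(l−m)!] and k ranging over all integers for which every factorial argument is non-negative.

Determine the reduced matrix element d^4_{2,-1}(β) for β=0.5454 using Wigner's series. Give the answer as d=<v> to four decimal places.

d=-0.2025

d^4_{2,-1}(β=0.5454) via Wigner's sum:
With c≡cos(β/2)=0.963047 and s≡sin(β/2)=0.269333, N=[720·2·6·120]^{1/2}=1018.233765
Admissible k: 0..2 (factorial args all ≥0)
  k=0: (−1)^3·1018.2338/(72)·0.9630^5·0.2693^3 = -0.228886
  k=1: (−1)^4·1018.2338/(48)·0.9630^3·0.2693^5 = +0.026853
  k=2: (−1)^5·1018.2338/(240)·0.9630^1·0.2693^7 = -0.000420
d^4_{2,-1}(0.5454) = -0.228886 +0.026853 -0.000420 = -0.202453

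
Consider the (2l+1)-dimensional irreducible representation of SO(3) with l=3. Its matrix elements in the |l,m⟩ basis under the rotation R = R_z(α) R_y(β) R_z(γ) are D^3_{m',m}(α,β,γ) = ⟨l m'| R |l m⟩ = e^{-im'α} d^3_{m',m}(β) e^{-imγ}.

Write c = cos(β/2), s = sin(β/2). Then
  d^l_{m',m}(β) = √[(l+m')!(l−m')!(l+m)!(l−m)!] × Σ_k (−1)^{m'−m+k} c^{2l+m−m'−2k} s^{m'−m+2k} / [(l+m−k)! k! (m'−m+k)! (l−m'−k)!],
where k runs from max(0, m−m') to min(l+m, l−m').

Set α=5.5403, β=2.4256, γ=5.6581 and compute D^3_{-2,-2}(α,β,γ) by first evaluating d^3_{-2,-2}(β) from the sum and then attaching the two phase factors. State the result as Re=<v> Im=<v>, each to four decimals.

First d^3_{-2,-2}(β=2.4256), then the phase factors e^{-i(-2)α} and e^{-i(-2)γ}:
With c≡cos(β/2)=0.350398 and s≡sin(β/2)=0.936601, N=[1·120·1·120]^{1/2}=120.000000
Admissible k: 0..1 (factorial args all ≥0)
  k=0: (−1)^0·120.0000/(120)·0.3504^6·0.9366^0 = +0.001851
  k=1: (−1)^1·120.0000/(24)·0.3504^4·0.9366^2 = -0.066119
d^3_{-2,-2}(2.4256) = +0.001851 -0.066119 = -0.064268
Phases: e^{-i·(-2)·5.5403}=+0.084923-0.996387i, e^{-i·(-2)·5.6581}=+0.315160-0.949038i ⇒ D=+0.059053+0.025361i

Re=0.0591 Im=0.0254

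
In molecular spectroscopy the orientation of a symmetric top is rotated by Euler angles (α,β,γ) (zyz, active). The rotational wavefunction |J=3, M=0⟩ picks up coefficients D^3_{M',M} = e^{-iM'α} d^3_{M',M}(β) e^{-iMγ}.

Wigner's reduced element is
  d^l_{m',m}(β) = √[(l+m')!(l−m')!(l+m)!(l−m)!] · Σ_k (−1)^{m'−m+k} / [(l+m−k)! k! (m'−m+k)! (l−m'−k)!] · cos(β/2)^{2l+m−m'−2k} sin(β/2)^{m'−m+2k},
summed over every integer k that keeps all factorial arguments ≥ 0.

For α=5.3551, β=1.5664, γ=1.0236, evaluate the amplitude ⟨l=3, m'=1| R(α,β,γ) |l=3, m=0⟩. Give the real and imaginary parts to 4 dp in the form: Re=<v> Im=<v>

D^3_{1,0}(5.3551,1.5664,1.0236) = e^{-i·1·5.3551}·d^3_{1,0}(1.5664)·e^{-i·0·1.0236}. Compute d first:
c=cos(1.5664/2)=0.708659, s=sin(1.5664/2)=0.705551; N=√[24·2·6·6]=41.569219
k∈{0,1,2} keeps every argument non-negative
  k=0: (−1)^1·41.5692/(12)·0.7087^5·0.7056^1 = -0.436824
  k=1: (−1)^2·41.5692/(4)·0.7087^3·0.7056^3 = +1.299000
  k=2: (−1)^3·41.5692/(12)·0.7087^1·0.7056^5 = -0.429210
d^3_{1,0}(1.5664) = -0.436824 +1.299000 -0.429210 = +0.432967
Attach z-rotation phases: D = e^{-i(1)(5.3551)}·(+0.432967)·e^{-i(0)(1.0236)} = +0.259506+0.346578i

Re=0.2595 Im=0.3466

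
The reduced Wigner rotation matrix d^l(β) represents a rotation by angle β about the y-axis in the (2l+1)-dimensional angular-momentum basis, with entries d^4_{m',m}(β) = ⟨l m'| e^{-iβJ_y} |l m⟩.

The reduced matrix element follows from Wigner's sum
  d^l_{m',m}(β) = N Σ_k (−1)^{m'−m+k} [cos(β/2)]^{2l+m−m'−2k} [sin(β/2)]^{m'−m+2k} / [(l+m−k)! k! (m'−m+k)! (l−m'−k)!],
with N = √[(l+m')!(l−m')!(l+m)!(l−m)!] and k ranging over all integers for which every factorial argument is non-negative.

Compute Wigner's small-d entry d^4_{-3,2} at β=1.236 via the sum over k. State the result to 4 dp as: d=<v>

d^4_{-3,2}(β=1.236) via Wigner's sum:
With c≡cos(β/2)=0.815039 and s≡sin(β/2)=0.579406, N=[1·5040·720·2]^{1/2}=2693.993318
The bounds max(0,m−m')=5 and min(l+m,l−m')=6 give 2 terms
  k=5: (−1)^0·2693.9933/(240)·0.8150^3·0.5794^5 = +0.396859
  k=6: (−1)^1·2693.9933/(720)·0.8150^1·0.5794^7 = -0.066854
d^4_{-3,2}(1.236) = +0.396859 -0.066854 = +0.330005

d=0.3300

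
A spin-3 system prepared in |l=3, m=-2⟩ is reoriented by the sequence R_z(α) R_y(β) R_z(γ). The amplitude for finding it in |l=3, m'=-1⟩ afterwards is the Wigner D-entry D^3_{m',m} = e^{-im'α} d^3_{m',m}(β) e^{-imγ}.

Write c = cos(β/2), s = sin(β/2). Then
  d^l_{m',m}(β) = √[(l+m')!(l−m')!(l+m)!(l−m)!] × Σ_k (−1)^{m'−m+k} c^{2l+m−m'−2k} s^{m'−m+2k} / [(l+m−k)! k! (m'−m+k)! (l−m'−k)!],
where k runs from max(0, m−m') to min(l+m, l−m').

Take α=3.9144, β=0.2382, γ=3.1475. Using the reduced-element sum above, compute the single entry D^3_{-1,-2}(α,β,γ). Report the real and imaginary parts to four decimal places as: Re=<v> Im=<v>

Re=0.2493 Im=0.2489

D^3_{-1,-2}(3.9144,0.2382,3.1475) = e^{-i·-1·3.9144}·d^3_{-1,-2}(0.2382)·e^{-i·-2·3.1475}. Compute d first:
Half-angle: c=0.992916, s=0.118819. N=√(2·24·1·120)=75.894664
k∈{0,1} keeps every argument non-negative
  k=0: (−1)^1·75.8947/(24)·0.9929^5·0.1188^1 = -0.362616
  k=1: (−1)^2·75.8947/(12)·0.9929^3·0.1188^3 = +0.010385
d^3_{-1,-2}(0.2382) = -0.362616 +0.010385 = -0.352231
Phases: e^{-i·(-1)·3.9144}=-0.715954-0.698148i, e^{-i·(-2)·3.1475}=+0.999930+0.011814i ⇒ D=+0.249258+0.248871i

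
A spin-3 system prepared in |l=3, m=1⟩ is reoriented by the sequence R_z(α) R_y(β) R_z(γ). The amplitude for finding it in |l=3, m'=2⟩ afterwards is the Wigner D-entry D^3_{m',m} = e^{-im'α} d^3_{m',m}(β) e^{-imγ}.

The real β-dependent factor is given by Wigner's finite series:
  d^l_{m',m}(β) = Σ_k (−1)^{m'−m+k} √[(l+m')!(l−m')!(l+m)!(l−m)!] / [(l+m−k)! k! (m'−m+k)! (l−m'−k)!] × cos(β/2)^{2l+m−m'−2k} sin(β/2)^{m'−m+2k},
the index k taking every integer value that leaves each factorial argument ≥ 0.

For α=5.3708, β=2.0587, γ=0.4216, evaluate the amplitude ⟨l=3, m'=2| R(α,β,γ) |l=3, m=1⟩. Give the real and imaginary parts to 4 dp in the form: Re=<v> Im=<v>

Re=0.0745 Im=0.4401

First d^3_{2,1}(β=2.0587), then the phase factors e^{-i(2)α} and e^{-i(1)γ}:
Half-angle: c=0.515376, s=0.856964. N=√(120·1·24·2)=75.894664
k: max(0,(1)−(2))=0 … min(3+(1),3−(2))=1
  k=0: (−1)^1·75.8947/(24)·0.5154^5·0.8570^1 = -0.098533
  k=1: (−1)^2·75.8947/(12)·0.5154^3·0.8570^3 = +0.544867
d^3_{2,1}(2.0587) = -0.098533 +0.544867 = +0.446334
Attach z-rotation phases: D = e^{-i(2)(5.3708)}·(+0.446334)·e^{-i(1)(0.4216)} = +0.074467+0.440078i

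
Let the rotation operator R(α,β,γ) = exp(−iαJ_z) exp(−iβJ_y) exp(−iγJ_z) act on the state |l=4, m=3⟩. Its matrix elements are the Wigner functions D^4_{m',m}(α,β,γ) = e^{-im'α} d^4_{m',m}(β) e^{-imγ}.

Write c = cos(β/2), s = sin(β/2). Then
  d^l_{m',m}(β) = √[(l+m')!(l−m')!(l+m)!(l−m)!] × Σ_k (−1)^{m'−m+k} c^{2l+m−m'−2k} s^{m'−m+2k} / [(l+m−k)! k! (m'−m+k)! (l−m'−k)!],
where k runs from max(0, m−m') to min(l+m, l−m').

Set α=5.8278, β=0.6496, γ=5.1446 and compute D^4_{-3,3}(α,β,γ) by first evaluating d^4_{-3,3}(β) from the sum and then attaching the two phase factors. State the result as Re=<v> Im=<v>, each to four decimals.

Split into d^4_{-3,3}(β=0.6496) × two z-phases.
c=cos(0.6496/2)=0.947715, s=sin(0.6496/2)=0.319119; N=√[1·5040·5040·1]=5040.000000
Admissible k: 6..7 (factorial args all ≥0)
  k=6: (−1)^0·5040.0000/(720)·0.9477^2·0.3191^6 = +0.006640
  k=7: (−1)^1·5040.0000/(5040)·0.9477^0·0.3191^8 = -0.000108
d^4_{-3,3}(0.6496) = +0.006640 -0.000108 = +0.006532
Attach z-rotation phases: D = e^{-i(-3)(5.8278)}·(+0.006532)·e^{-i(3)(5.1446)} = -0.003010+0.005798i

Re=-0.0030 Im=0.0058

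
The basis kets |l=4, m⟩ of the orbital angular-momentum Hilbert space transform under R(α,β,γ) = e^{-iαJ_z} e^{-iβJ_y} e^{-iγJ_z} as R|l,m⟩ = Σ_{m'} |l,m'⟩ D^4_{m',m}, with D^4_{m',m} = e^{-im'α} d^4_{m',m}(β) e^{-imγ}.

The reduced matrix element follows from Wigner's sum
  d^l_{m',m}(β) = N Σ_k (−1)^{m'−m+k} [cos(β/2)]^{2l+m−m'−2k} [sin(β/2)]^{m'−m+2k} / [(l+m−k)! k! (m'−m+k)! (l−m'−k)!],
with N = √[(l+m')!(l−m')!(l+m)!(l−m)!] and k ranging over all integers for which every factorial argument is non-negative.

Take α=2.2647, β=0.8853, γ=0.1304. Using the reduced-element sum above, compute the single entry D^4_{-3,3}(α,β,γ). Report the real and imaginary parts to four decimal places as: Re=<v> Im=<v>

Split into d^4_{-3,3}(β=0.8853) × two z-phases.
Half-angle: c=0.903620, s=0.428336. N=√(1·5040·5040·1)=5040.000000
k∈{6,7} keeps every argument non-negative
  k=6: (−1)^0·5040.0000/(720)·0.9036^2·0.4283^6 = +0.035300
  k=7: (−1)^1·5040.0000/(5040)·0.9036^0·0.4283^8 = -0.001133
d^4_{-3,3}(0.8853) = +0.035300 -0.001133 = +0.034167
Attach z-rotation phases: D = e^{-i(-3)(2.2647)}·(+0.034167)·e^{-i(3)(0.1304)} = +0.033922+0.004081i

Re=0.0339 Im=0.0041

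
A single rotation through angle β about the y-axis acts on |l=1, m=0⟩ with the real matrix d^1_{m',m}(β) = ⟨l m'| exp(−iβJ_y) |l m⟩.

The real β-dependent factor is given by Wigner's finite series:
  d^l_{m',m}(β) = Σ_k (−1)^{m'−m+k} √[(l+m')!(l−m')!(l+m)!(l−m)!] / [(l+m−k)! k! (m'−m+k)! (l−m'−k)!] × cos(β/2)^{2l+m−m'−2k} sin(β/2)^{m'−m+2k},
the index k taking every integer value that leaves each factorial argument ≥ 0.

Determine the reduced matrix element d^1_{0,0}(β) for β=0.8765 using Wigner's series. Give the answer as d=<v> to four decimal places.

d=0.6398

d^1_{0,0}(β=0.8765) via Wigner's sum:
Half-angle: c=0.905496, s=0.424355. N=√(1·1·1·1)=1.000000
k: max(0,(0)−(0))=0 … min(1+(0),1−(0))=1
  k=0: (−1)^0·1.0000/(1)·0.9055^2·0.4244^0 = +0.819922
  k=1: (−1)^1·1.0000/(1)·0.9055^0·0.4244^2 = -0.180078
d^1_{0,0}(0.8765) = +0.819922 -0.180078 = +0.639845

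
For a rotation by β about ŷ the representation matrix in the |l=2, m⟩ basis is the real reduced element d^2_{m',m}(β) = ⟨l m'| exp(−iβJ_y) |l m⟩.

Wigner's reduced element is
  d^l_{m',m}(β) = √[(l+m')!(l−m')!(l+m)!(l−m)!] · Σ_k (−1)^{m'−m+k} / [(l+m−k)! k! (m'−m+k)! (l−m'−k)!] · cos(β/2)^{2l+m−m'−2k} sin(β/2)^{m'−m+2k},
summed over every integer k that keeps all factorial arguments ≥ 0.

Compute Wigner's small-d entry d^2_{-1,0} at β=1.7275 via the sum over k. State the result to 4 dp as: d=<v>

d^2_{-1,0}(β=1.7275) via Wigner's sum:
With c≡cos(β/2)=0.649591 and s≡sin(β/2)=0.760284, N=[1·6·2·2]^{1/2}=4.898979
k∈{1,2} keeps every argument non-negative
  k=1: (−1)^0·4.8990/(2)·0.6496^3·0.7603^1 = +0.510471
  k=2: (−1)^1·4.8990/(2)·0.6496^1·0.7603^3 = -0.699267
d^2_{-1,0}(1.7275) = +0.510471 -0.699267 = -0.188796

d=-0.1888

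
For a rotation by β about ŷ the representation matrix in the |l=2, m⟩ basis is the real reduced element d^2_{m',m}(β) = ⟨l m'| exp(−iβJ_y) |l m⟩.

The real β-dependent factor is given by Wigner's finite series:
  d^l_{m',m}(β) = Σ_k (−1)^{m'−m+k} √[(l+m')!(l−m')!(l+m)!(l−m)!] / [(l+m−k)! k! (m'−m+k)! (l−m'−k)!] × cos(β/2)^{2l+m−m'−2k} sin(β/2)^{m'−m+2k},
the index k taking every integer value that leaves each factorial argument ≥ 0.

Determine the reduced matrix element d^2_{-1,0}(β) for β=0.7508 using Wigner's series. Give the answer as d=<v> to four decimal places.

d=0.6109

d^2_{-1,0}(β=0.7508) via Wigner's sum:
With c≡cos(β/2)=0.930361 and s≡sin(β/2)=0.366645, N=[1·6·2·2]^{1/2}=4.898979
k: max(0,(0)−(-1))=1 … min(2+(0),2−(-1))=2
  k=1: (−1)^0·4.8990/(2)·0.9304^3·0.3666^1 = +0.723229
  k=2: (−1)^1·4.8990/(2)·0.9304^1·0.3666^3 = -0.112322
d^2_{-1,0}(0.7508) = +0.723229 -0.112322 = +0.610907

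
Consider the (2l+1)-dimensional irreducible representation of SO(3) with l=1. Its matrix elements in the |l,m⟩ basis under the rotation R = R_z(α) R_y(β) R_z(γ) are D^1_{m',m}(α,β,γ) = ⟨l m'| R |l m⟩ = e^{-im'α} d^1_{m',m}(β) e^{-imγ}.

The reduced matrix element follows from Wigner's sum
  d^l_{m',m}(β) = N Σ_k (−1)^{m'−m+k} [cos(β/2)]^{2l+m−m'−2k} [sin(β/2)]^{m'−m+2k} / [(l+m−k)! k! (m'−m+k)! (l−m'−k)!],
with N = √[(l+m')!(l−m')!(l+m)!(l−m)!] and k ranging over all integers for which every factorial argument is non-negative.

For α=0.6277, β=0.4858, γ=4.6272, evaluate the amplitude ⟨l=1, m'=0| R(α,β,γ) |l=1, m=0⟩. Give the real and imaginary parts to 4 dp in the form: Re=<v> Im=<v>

Re=0.8843 Im=0.0000

D^1_{0,0}(0.6277,0.4858,4.6272) = e^{-i·0·0.6277}·d^1_{0,0}(0.4858)·e^{-i·0·4.6272}. Compute d first:
With c≡cos(β/2)=0.970645 and s≡sin(β/2)=0.240519, N=[1·1·1·1]^{1/2}=1.000000
k: max(0,(0)−(0))=0 … min(1+(0),1−(0))=1
  k=0: (−1)^0·1.0000/(1)·0.9706^2·0.2405^0 = +0.942151
  k=1: (−1)^1·1.0000/(1)·0.9706^0·0.2405^2 = -0.057849
d^1_{0,0}(0.4858) = +0.942151 -0.057849 = +0.884302
Phases: e^{-i·(0)·0.6277}=+1.000000+0.000000i, e^{-i·(0)·4.6272}=+1.000000+0.000000i ⇒ D=+0.884302+0.000000i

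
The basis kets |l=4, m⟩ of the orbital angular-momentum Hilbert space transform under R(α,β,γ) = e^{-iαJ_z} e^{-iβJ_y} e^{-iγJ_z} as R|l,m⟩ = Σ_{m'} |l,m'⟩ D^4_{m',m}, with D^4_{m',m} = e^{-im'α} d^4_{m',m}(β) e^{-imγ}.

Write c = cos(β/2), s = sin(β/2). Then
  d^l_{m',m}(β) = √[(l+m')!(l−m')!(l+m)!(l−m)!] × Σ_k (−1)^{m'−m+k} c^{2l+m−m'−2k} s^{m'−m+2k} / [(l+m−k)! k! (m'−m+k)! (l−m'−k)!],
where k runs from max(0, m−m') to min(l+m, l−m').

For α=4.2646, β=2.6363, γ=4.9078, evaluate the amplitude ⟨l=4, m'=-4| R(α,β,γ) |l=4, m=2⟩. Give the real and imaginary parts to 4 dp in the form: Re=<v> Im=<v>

Re=0.1563 Im=0.2231

First d^4_{-4,2}(β=2.6363), then the phase factors e^{-i(-4)α} and e^{-i(2)γ}:
With c≡cos(β/2)=0.249967 and s≡sin(β/2)=0.968254, N=[1·40320·720·2]^{1/2}=7619.763776
k: max(0,(2)−(-4))=6 … min(4+(2),4−(-4))=6
  k=6: (−1)^0·7619.7638/(1440)·0.2500^2·0.9683^6 = +0.272447
d^4_{-4,2}(2.6363) = +0.272447
D = (-0.218581-0.975819i)·(+0.272447)·(-0.924596+0.380949i) = +0.156340+0.223126i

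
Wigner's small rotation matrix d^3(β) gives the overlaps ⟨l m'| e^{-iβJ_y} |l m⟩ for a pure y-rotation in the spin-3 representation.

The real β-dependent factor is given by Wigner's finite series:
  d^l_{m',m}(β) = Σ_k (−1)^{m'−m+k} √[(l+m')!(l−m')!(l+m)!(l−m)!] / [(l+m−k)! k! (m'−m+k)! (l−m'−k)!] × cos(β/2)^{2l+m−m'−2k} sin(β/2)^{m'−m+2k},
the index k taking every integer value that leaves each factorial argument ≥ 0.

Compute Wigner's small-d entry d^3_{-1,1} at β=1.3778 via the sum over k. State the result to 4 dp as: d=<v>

d^3_{-1,1}(β=1.3778) via Wigner's sum:
c=cos(1.3778/2)=0.771946, s=sin(1.3778/2)=0.635688; N=√[2·24·24·2]=48.000000
Admissible k: 2..4 (factorial args all ≥0)
  k=2: (−1)^0·48.0000/(8)·0.7719^4·0.6357^2 = +0.860968
  k=3: (−1)^1·48.0000/(6)·0.7719^2·0.6357^4 = -0.778468
  k=4: (−1)^2·48.0000/(48)·0.7719^0·0.6357^6 = +0.065988
d^3_{-1,1}(1.3778) = +0.860968 -0.778468 +0.065988 = +0.148488

d=0.1485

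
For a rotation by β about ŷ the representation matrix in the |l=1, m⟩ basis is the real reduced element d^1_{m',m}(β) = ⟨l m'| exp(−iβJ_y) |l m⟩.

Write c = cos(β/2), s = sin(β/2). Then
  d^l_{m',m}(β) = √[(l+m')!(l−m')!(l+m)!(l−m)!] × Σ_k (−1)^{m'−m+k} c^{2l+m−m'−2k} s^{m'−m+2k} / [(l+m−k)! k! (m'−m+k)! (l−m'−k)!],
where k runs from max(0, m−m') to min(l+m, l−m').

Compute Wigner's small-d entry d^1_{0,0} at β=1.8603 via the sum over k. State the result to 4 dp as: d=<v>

d=-0.2855

d^1_{0,0}(β=1.8603) via Wigner's sum:
c=cos(1.8603/2)=0.597714, s=sin(1.8603/2)=0.801710; N=√[1·1·1·1]=1.000000
The bounds max(0,m−m')=0 and min(l+m,l−m')=1 give 2 terms
  k=0: (−1)^0·1.0000/(1)·0.5977^2·0.8017^0 = +0.357262
  k=1: (−1)^1·1.0000/(1)·0.5977^0·0.8017^2 = -0.642738
d^1_{0,0}(1.8603) = +0.357262 -0.642738 = -0.285477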